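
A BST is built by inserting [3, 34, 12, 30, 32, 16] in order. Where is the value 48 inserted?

Starting tree (level order): [3, None, 34, 12, None, None, 30, 16, 32]
Insertion path: 3 -> 34
Result: insert 48 as right child of 34
Final tree (level order): [3, None, 34, 12, 48, None, 30, None, None, 16, 32]


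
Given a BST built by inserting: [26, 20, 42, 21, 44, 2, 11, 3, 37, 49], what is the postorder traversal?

Tree insertion order: [26, 20, 42, 21, 44, 2, 11, 3, 37, 49]
Tree (level-order array): [26, 20, 42, 2, 21, 37, 44, None, 11, None, None, None, None, None, 49, 3]
Postorder traversal: [3, 11, 2, 21, 20, 37, 49, 44, 42, 26]


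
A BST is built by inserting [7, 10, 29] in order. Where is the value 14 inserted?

Starting tree (level order): [7, None, 10, None, 29]
Insertion path: 7 -> 10 -> 29
Result: insert 14 as left child of 29
Final tree (level order): [7, None, 10, None, 29, 14]


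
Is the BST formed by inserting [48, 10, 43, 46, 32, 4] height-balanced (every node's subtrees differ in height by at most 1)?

Tree (level-order array): [48, 10, None, 4, 43, None, None, 32, 46]
Definition: a tree is height-balanced if, at every node, |h(left) - h(right)| <= 1 (empty subtree has height -1).
Bottom-up per-node check:
  node 4: h_left=-1, h_right=-1, diff=0 [OK], height=0
  node 32: h_left=-1, h_right=-1, diff=0 [OK], height=0
  node 46: h_left=-1, h_right=-1, diff=0 [OK], height=0
  node 43: h_left=0, h_right=0, diff=0 [OK], height=1
  node 10: h_left=0, h_right=1, diff=1 [OK], height=2
  node 48: h_left=2, h_right=-1, diff=3 [FAIL (|2--1|=3 > 1)], height=3
Node 48 violates the condition: |2 - -1| = 3 > 1.
Result: Not balanced


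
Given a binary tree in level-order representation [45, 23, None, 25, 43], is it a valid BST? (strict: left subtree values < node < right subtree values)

Level-order array: [45, 23, None, 25, 43]
Validate using subtree bounds (lo, hi): at each node, require lo < value < hi,
then recurse left with hi=value and right with lo=value.
Preorder trace (stopping at first violation):
  at node 45 with bounds (-inf, +inf): OK
  at node 23 with bounds (-inf, 45): OK
  at node 25 with bounds (-inf, 23): VIOLATION
Node 25 violates its bound: not (-inf < 25 < 23).
Result: Not a valid BST


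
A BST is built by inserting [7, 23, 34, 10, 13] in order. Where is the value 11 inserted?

Starting tree (level order): [7, None, 23, 10, 34, None, 13]
Insertion path: 7 -> 23 -> 10 -> 13
Result: insert 11 as left child of 13
Final tree (level order): [7, None, 23, 10, 34, None, 13, None, None, 11]


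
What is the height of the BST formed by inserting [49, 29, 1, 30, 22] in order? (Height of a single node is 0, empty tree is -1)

Insertion order: [49, 29, 1, 30, 22]
Tree (level-order array): [49, 29, None, 1, 30, None, 22]
Compute height bottom-up (empty subtree = -1):
  height(22) = 1 + max(-1, -1) = 0
  height(1) = 1 + max(-1, 0) = 1
  height(30) = 1 + max(-1, -1) = 0
  height(29) = 1 + max(1, 0) = 2
  height(49) = 1 + max(2, -1) = 3
Height = 3


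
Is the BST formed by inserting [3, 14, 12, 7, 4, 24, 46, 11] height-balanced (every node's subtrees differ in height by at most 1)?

Tree (level-order array): [3, None, 14, 12, 24, 7, None, None, 46, 4, 11]
Definition: a tree is height-balanced if, at every node, |h(left) - h(right)| <= 1 (empty subtree has height -1).
Bottom-up per-node check:
  node 4: h_left=-1, h_right=-1, diff=0 [OK], height=0
  node 11: h_left=-1, h_right=-1, diff=0 [OK], height=0
  node 7: h_left=0, h_right=0, diff=0 [OK], height=1
  node 12: h_left=1, h_right=-1, diff=2 [FAIL (|1--1|=2 > 1)], height=2
  node 46: h_left=-1, h_right=-1, diff=0 [OK], height=0
  node 24: h_left=-1, h_right=0, diff=1 [OK], height=1
  node 14: h_left=2, h_right=1, diff=1 [OK], height=3
  node 3: h_left=-1, h_right=3, diff=4 [FAIL (|-1-3|=4 > 1)], height=4
Node 12 violates the condition: |1 - -1| = 2 > 1.
Result: Not balanced


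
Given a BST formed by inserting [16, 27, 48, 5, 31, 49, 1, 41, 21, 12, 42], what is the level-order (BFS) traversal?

Tree insertion order: [16, 27, 48, 5, 31, 49, 1, 41, 21, 12, 42]
Tree (level-order array): [16, 5, 27, 1, 12, 21, 48, None, None, None, None, None, None, 31, 49, None, 41, None, None, None, 42]
BFS from the root, enqueuing left then right child of each popped node:
  queue [16] -> pop 16, enqueue [5, 27], visited so far: [16]
  queue [5, 27] -> pop 5, enqueue [1, 12], visited so far: [16, 5]
  queue [27, 1, 12] -> pop 27, enqueue [21, 48], visited so far: [16, 5, 27]
  queue [1, 12, 21, 48] -> pop 1, enqueue [none], visited so far: [16, 5, 27, 1]
  queue [12, 21, 48] -> pop 12, enqueue [none], visited so far: [16, 5, 27, 1, 12]
  queue [21, 48] -> pop 21, enqueue [none], visited so far: [16, 5, 27, 1, 12, 21]
  queue [48] -> pop 48, enqueue [31, 49], visited so far: [16, 5, 27, 1, 12, 21, 48]
  queue [31, 49] -> pop 31, enqueue [41], visited so far: [16, 5, 27, 1, 12, 21, 48, 31]
  queue [49, 41] -> pop 49, enqueue [none], visited so far: [16, 5, 27, 1, 12, 21, 48, 31, 49]
  queue [41] -> pop 41, enqueue [42], visited so far: [16, 5, 27, 1, 12, 21, 48, 31, 49, 41]
  queue [42] -> pop 42, enqueue [none], visited so far: [16, 5, 27, 1, 12, 21, 48, 31, 49, 41, 42]
Result: [16, 5, 27, 1, 12, 21, 48, 31, 49, 41, 42]


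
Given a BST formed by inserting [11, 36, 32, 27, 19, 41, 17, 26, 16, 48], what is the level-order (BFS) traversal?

Tree insertion order: [11, 36, 32, 27, 19, 41, 17, 26, 16, 48]
Tree (level-order array): [11, None, 36, 32, 41, 27, None, None, 48, 19, None, None, None, 17, 26, 16]
BFS from the root, enqueuing left then right child of each popped node:
  queue [11] -> pop 11, enqueue [36], visited so far: [11]
  queue [36] -> pop 36, enqueue [32, 41], visited so far: [11, 36]
  queue [32, 41] -> pop 32, enqueue [27], visited so far: [11, 36, 32]
  queue [41, 27] -> pop 41, enqueue [48], visited so far: [11, 36, 32, 41]
  queue [27, 48] -> pop 27, enqueue [19], visited so far: [11, 36, 32, 41, 27]
  queue [48, 19] -> pop 48, enqueue [none], visited so far: [11, 36, 32, 41, 27, 48]
  queue [19] -> pop 19, enqueue [17, 26], visited so far: [11, 36, 32, 41, 27, 48, 19]
  queue [17, 26] -> pop 17, enqueue [16], visited so far: [11, 36, 32, 41, 27, 48, 19, 17]
  queue [26, 16] -> pop 26, enqueue [none], visited so far: [11, 36, 32, 41, 27, 48, 19, 17, 26]
  queue [16] -> pop 16, enqueue [none], visited so far: [11, 36, 32, 41, 27, 48, 19, 17, 26, 16]
Result: [11, 36, 32, 41, 27, 48, 19, 17, 26, 16]


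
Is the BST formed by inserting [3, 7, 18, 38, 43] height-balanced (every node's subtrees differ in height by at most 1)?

Tree (level-order array): [3, None, 7, None, 18, None, 38, None, 43]
Definition: a tree is height-balanced if, at every node, |h(left) - h(right)| <= 1 (empty subtree has height -1).
Bottom-up per-node check:
  node 43: h_left=-1, h_right=-1, diff=0 [OK], height=0
  node 38: h_left=-1, h_right=0, diff=1 [OK], height=1
  node 18: h_left=-1, h_right=1, diff=2 [FAIL (|-1-1|=2 > 1)], height=2
  node 7: h_left=-1, h_right=2, diff=3 [FAIL (|-1-2|=3 > 1)], height=3
  node 3: h_left=-1, h_right=3, diff=4 [FAIL (|-1-3|=4 > 1)], height=4
Node 18 violates the condition: |-1 - 1| = 2 > 1.
Result: Not balanced


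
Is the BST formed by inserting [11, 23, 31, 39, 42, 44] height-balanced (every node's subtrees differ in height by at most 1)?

Tree (level-order array): [11, None, 23, None, 31, None, 39, None, 42, None, 44]
Definition: a tree is height-balanced if, at every node, |h(left) - h(right)| <= 1 (empty subtree has height -1).
Bottom-up per-node check:
  node 44: h_left=-1, h_right=-1, diff=0 [OK], height=0
  node 42: h_left=-1, h_right=0, diff=1 [OK], height=1
  node 39: h_left=-1, h_right=1, diff=2 [FAIL (|-1-1|=2 > 1)], height=2
  node 31: h_left=-1, h_right=2, diff=3 [FAIL (|-1-2|=3 > 1)], height=3
  node 23: h_left=-1, h_right=3, diff=4 [FAIL (|-1-3|=4 > 1)], height=4
  node 11: h_left=-1, h_right=4, diff=5 [FAIL (|-1-4|=5 > 1)], height=5
Node 39 violates the condition: |-1 - 1| = 2 > 1.
Result: Not balanced


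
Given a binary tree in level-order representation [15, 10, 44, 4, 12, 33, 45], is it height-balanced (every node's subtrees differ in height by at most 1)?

Tree (level-order array): [15, 10, 44, 4, 12, 33, 45]
Definition: a tree is height-balanced if, at every node, |h(left) - h(right)| <= 1 (empty subtree has height -1).
Bottom-up per-node check:
  node 4: h_left=-1, h_right=-1, diff=0 [OK], height=0
  node 12: h_left=-1, h_right=-1, diff=0 [OK], height=0
  node 10: h_left=0, h_right=0, diff=0 [OK], height=1
  node 33: h_left=-1, h_right=-1, diff=0 [OK], height=0
  node 45: h_left=-1, h_right=-1, diff=0 [OK], height=0
  node 44: h_left=0, h_right=0, diff=0 [OK], height=1
  node 15: h_left=1, h_right=1, diff=0 [OK], height=2
All nodes satisfy the balance condition.
Result: Balanced


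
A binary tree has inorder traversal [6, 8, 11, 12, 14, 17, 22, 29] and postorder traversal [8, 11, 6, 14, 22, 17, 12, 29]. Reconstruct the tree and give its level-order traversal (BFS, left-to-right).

Inorder:   [6, 8, 11, 12, 14, 17, 22, 29]
Postorder: [8, 11, 6, 14, 22, 17, 12, 29]
Algorithm: postorder visits root last, so walk postorder right-to-left;
each value is the root of the current inorder slice — split it at that
value, recurse on the right subtree first, then the left.
Recursive splits:
  root=29; inorder splits into left=[6, 8, 11, 12, 14, 17, 22], right=[]
  root=12; inorder splits into left=[6, 8, 11], right=[14, 17, 22]
  root=17; inorder splits into left=[14], right=[22]
  root=22; inorder splits into left=[], right=[]
  root=14; inorder splits into left=[], right=[]
  root=6; inorder splits into left=[], right=[8, 11]
  root=11; inorder splits into left=[8], right=[]
  root=8; inorder splits into left=[], right=[]
Reconstructed level-order: [29, 12, 6, 17, 11, 14, 22, 8]


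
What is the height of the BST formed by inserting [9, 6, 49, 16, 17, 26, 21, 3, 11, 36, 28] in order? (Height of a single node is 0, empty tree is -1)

Insertion order: [9, 6, 49, 16, 17, 26, 21, 3, 11, 36, 28]
Tree (level-order array): [9, 6, 49, 3, None, 16, None, None, None, 11, 17, None, None, None, 26, 21, 36, None, None, 28]
Compute height bottom-up (empty subtree = -1):
  height(3) = 1 + max(-1, -1) = 0
  height(6) = 1 + max(0, -1) = 1
  height(11) = 1 + max(-1, -1) = 0
  height(21) = 1 + max(-1, -1) = 0
  height(28) = 1 + max(-1, -1) = 0
  height(36) = 1 + max(0, -1) = 1
  height(26) = 1 + max(0, 1) = 2
  height(17) = 1 + max(-1, 2) = 3
  height(16) = 1 + max(0, 3) = 4
  height(49) = 1 + max(4, -1) = 5
  height(9) = 1 + max(1, 5) = 6
Height = 6


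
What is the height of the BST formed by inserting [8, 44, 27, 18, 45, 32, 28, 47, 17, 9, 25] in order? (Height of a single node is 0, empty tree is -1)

Insertion order: [8, 44, 27, 18, 45, 32, 28, 47, 17, 9, 25]
Tree (level-order array): [8, None, 44, 27, 45, 18, 32, None, 47, 17, 25, 28, None, None, None, 9]
Compute height bottom-up (empty subtree = -1):
  height(9) = 1 + max(-1, -1) = 0
  height(17) = 1 + max(0, -1) = 1
  height(25) = 1 + max(-1, -1) = 0
  height(18) = 1 + max(1, 0) = 2
  height(28) = 1 + max(-1, -1) = 0
  height(32) = 1 + max(0, -1) = 1
  height(27) = 1 + max(2, 1) = 3
  height(47) = 1 + max(-1, -1) = 0
  height(45) = 1 + max(-1, 0) = 1
  height(44) = 1 + max(3, 1) = 4
  height(8) = 1 + max(-1, 4) = 5
Height = 5


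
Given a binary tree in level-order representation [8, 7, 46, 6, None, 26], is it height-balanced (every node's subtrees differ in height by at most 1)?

Tree (level-order array): [8, 7, 46, 6, None, 26]
Definition: a tree is height-balanced if, at every node, |h(left) - h(right)| <= 1 (empty subtree has height -1).
Bottom-up per-node check:
  node 6: h_left=-1, h_right=-1, diff=0 [OK], height=0
  node 7: h_left=0, h_right=-1, diff=1 [OK], height=1
  node 26: h_left=-1, h_right=-1, diff=0 [OK], height=0
  node 46: h_left=0, h_right=-1, diff=1 [OK], height=1
  node 8: h_left=1, h_right=1, diff=0 [OK], height=2
All nodes satisfy the balance condition.
Result: Balanced


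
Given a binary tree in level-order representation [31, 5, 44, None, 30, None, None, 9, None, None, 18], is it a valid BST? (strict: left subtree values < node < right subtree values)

Level-order array: [31, 5, 44, None, 30, None, None, 9, None, None, 18]
Validate using subtree bounds (lo, hi): at each node, require lo < value < hi,
then recurse left with hi=value and right with lo=value.
Preorder trace (stopping at first violation):
  at node 31 with bounds (-inf, +inf): OK
  at node 5 with bounds (-inf, 31): OK
  at node 30 with bounds (5, 31): OK
  at node 9 with bounds (5, 30): OK
  at node 18 with bounds (9, 30): OK
  at node 44 with bounds (31, +inf): OK
No violation found at any node.
Result: Valid BST


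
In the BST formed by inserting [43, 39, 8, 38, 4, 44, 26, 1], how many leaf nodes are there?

Tree built from: [43, 39, 8, 38, 4, 44, 26, 1]
Tree (level-order array): [43, 39, 44, 8, None, None, None, 4, 38, 1, None, 26]
Rule: A leaf has 0 children.
Per-node child counts:
  node 43: 2 child(ren)
  node 39: 1 child(ren)
  node 8: 2 child(ren)
  node 4: 1 child(ren)
  node 1: 0 child(ren)
  node 38: 1 child(ren)
  node 26: 0 child(ren)
  node 44: 0 child(ren)
Matching nodes: [1, 26, 44]
Count of leaf nodes: 3


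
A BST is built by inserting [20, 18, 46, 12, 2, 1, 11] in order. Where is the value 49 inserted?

Starting tree (level order): [20, 18, 46, 12, None, None, None, 2, None, 1, 11]
Insertion path: 20 -> 46
Result: insert 49 as right child of 46
Final tree (level order): [20, 18, 46, 12, None, None, 49, 2, None, None, None, 1, 11]


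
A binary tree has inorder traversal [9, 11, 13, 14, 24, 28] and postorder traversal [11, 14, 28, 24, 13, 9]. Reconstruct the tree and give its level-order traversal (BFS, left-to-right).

Inorder:   [9, 11, 13, 14, 24, 28]
Postorder: [11, 14, 28, 24, 13, 9]
Algorithm: postorder visits root last, so walk postorder right-to-left;
each value is the root of the current inorder slice — split it at that
value, recurse on the right subtree first, then the left.
Recursive splits:
  root=9; inorder splits into left=[], right=[11, 13, 14, 24, 28]
  root=13; inorder splits into left=[11], right=[14, 24, 28]
  root=24; inorder splits into left=[14], right=[28]
  root=28; inorder splits into left=[], right=[]
  root=14; inorder splits into left=[], right=[]
  root=11; inorder splits into left=[], right=[]
Reconstructed level-order: [9, 13, 11, 24, 14, 28]


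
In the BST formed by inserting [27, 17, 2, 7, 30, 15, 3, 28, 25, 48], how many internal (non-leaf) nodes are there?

Tree built from: [27, 17, 2, 7, 30, 15, 3, 28, 25, 48]
Tree (level-order array): [27, 17, 30, 2, 25, 28, 48, None, 7, None, None, None, None, None, None, 3, 15]
Rule: An internal node has at least one child.
Per-node child counts:
  node 27: 2 child(ren)
  node 17: 2 child(ren)
  node 2: 1 child(ren)
  node 7: 2 child(ren)
  node 3: 0 child(ren)
  node 15: 0 child(ren)
  node 25: 0 child(ren)
  node 30: 2 child(ren)
  node 28: 0 child(ren)
  node 48: 0 child(ren)
Matching nodes: [27, 17, 2, 7, 30]
Count of internal (non-leaf) nodes: 5


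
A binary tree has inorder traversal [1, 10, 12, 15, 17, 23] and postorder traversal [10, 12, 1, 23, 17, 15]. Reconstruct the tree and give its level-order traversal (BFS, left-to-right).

Inorder:   [1, 10, 12, 15, 17, 23]
Postorder: [10, 12, 1, 23, 17, 15]
Algorithm: postorder visits root last, so walk postorder right-to-left;
each value is the root of the current inorder slice — split it at that
value, recurse on the right subtree first, then the left.
Recursive splits:
  root=15; inorder splits into left=[1, 10, 12], right=[17, 23]
  root=17; inorder splits into left=[], right=[23]
  root=23; inorder splits into left=[], right=[]
  root=1; inorder splits into left=[], right=[10, 12]
  root=12; inorder splits into left=[10], right=[]
  root=10; inorder splits into left=[], right=[]
Reconstructed level-order: [15, 1, 17, 12, 23, 10]


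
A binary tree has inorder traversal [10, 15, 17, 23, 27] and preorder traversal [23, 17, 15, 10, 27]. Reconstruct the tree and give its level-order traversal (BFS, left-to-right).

Inorder:  [10, 15, 17, 23, 27]
Preorder: [23, 17, 15, 10, 27]
Algorithm: preorder visits root first, so consume preorder in order;
for each root, split the current inorder slice at that value into
left-subtree inorder and right-subtree inorder, then recurse.
Recursive splits:
  root=23; inorder splits into left=[10, 15, 17], right=[27]
  root=17; inorder splits into left=[10, 15], right=[]
  root=15; inorder splits into left=[10], right=[]
  root=10; inorder splits into left=[], right=[]
  root=27; inorder splits into left=[], right=[]
Reconstructed level-order: [23, 17, 27, 15, 10]


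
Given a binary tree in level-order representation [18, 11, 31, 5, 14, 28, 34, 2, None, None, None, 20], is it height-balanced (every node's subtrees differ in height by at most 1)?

Tree (level-order array): [18, 11, 31, 5, 14, 28, 34, 2, None, None, None, 20]
Definition: a tree is height-balanced if, at every node, |h(left) - h(right)| <= 1 (empty subtree has height -1).
Bottom-up per-node check:
  node 2: h_left=-1, h_right=-1, diff=0 [OK], height=0
  node 5: h_left=0, h_right=-1, diff=1 [OK], height=1
  node 14: h_left=-1, h_right=-1, diff=0 [OK], height=0
  node 11: h_left=1, h_right=0, diff=1 [OK], height=2
  node 20: h_left=-1, h_right=-1, diff=0 [OK], height=0
  node 28: h_left=0, h_right=-1, diff=1 [OK], height=1
  node 34: h_left=-1, h_right=-1, diff=0 [OK], height=0
  node 31: h_left=1, h_right=0, diff=1 [OK], height=2
  node 18: h_left=2, h_right=2, diff=0 [OK], height=3
All nodes satisfy the balance condition.
Result: Balanced


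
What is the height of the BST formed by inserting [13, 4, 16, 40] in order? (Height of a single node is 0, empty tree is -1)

Insertion order: [13, 4, 16, 40]
Tree (level-order array): [13, 4, 16, None, None, None, 40]
Compute height bottom-up (empty subtree = -1):
  height(4) = 1 + max(-1, -1) = 0
  height(40) = 1 + max(-1, -1) = 0
  height(16) = 1 + max(-1, 0) = 1
  height(13) = 1 + max(0, 1) = 2
Height = 2


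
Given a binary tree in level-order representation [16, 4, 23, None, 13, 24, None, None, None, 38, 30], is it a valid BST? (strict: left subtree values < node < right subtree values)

Level-order array: [16, 4, 23, None, 13, 24, None, None, None, 38, 30]
Validate using subtree bounds (lo, hi): at each node, require lo < value < hi,
then recurse left with hi=value and right with lo=value.
Preorder trace (stopping at first violation):
  at node 16 with bounds (-inf, +inf): OK
  at node 4 with bounds (-inf, 16): OK
  at node 13 with bounds (4, 16): OK
  at node 23 with bounds (16, +inf): OK
  at node 24 with bounds (16, 23): VIOLATION
Node 24 violates its bound: not (16 < 24 < 23).
Result: Not a valid BST


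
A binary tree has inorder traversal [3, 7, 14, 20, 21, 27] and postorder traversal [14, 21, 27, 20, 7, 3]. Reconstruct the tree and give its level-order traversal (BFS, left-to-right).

Inorder:   [3, 7, 14, 20, 21, 27]
Postorder: [14, 21, 27, 20, 7, 3]
Algorithm: postorder visits root last, so walk postorder right-to-left;
each value is the root of the current inorder slice — split it at that
value, recurse on the right subtree first, then the left.
Recursive splits:
  root=3; inorder splits into left=[], right=[7, 14, 20, 21, 27]
  root=7; inorder splits into left=[], right=[14, 20, 21, 27]
  root=20; inorder splits into left=[14], right=[21, 27]
  root=27; inorder splits into left=[21], right=[]
  root=21; inorder splits into left=[], right=[]
  root=14; inorder splits into left=[], right=[]
Reconstructed level-order: [3, 7, 20, 14, 27, 21]


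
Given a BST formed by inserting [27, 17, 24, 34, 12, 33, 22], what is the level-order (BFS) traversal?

Tree insertion order: [27, 17, 24, 34, 12, 33, 22]
Tree (level-order array): [27, 17, 34, 12, 24, 33, None, None, None, 22]
BFS from the root, enqueuing left then right child of each popped node:
  queue [27] -> pop 27, enqueue [17, 34], visited so far: [27]
  queue [17, 34] -> pop 17, enqueue [12, 24], visited so far: [27, 17]
  queue [34, 12, 24] -> pop 34, enqueue [33], visited so far: [27, 17, 34]
  queue [12, 24, 33] -> pop 12, enqueue [none], visited so far: [27, 17, 34, 12]
  queue [24, 33] -> pop 24, enqueue [22], visited so far: [27, 17, 34, 12, 24]
  queue [33, 22] -> pop 33, enqueue [none], visited so far: [27, 17, 34, 12, 24, 33]
  queue [22] -> pop 22, enqueue [none], visited so far: [27, 17, 34, 12, 24, 33, 22]
Result: [27, 17, 34, 12, 24, 33, 22]


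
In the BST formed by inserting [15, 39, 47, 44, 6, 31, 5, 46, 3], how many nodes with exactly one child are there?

Tree built from: [15, 39, 47, 44, 6, 31, 5, 46, 3]
Tree (level-order array): [15, 6, 39, 5, None, 31, 47, 3, None, None, None, 44, None, None, None, None, 46]
Rule: These are nodes with exactly 1 non-null child.
Per-node child counts:
  node 15: 2 child(ren)
  node 6: 1 child(ren)
  node 5: 1 child(ren)
  node 3: 0 child(ren)
  node 39: 2 child(ren)
  node 31: 0 child(ren)
  node 47: 1 child(ren)
  node 44: 1 child(ren)
  node 46: 0 child(ren)
Matching nodes: [6, 5, 47, 44]
Count of nodes with exactly one child: 4


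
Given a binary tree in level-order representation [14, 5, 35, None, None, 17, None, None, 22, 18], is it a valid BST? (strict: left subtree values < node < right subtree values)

Level-order array: [14, 5, 35, None, None, 17, None, None, 22, 18]
Validate using subtree bounds (lo, hi): at each node, require lo < value < hi,
then recurse left with hi=value and right with lo=value.
Preorder trace (stopping at first violation):
  at node 14 with bounds (-inf, +inf): OK
  at node 5 with bounds (-inf, 14): OK
  at node 35 with bounds (14, +inf): OK
  at node 17 with bounds (14, 35): OK
  at node 22 with bounds (17, 35): OK
  at node 18 with bounds (17, 22): OK
No violation found at any node.
Result: Valid BST


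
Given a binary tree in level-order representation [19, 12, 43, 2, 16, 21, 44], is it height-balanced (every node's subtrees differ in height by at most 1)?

Tree (level-order array): [19, 12, 43, 2, 16, 21, 44]
Definition: a tree is height-balanced if, at every node, |h(left) - h(right)| <= 1 (empty subtree has height -1).
Bottom-up per-node check:
  node 2: h_left=-1, h_right=-1, diff=0 [OK], height=0
  node 16: h_left=-1, h_right=-1, diff=0 [OK], height=0
  node 12: h_left=0, h_right=0, diff=0 [OK], height=1
  node 21: h_left=-1, h_right=-1, diff=0 [OK], height=0
  node 44: h_left=-1, h_right=-1, diff=0 [OK], height=0
  node 43: h_left=0, h_right=0, diff=0 [OK], height=1
  node 19: h_left=1, h_right=1, diff=0 [OK], height=2
All nodes satisfy the balance condition.
Result: Balanced


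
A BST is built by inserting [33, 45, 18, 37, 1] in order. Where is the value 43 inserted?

Starting tree (level order): [33, 18, 45, 1, None, 37]
Insertion path: 33 -> 45 -> 37
Result: insert 43 as right child of 37
Final tree (level order): [33, 18, 45, 1, None, 37, None, None, None, None, 43]


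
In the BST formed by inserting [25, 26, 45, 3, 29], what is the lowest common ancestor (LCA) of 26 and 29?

Tree insertion order: [25, 26, 45, 3, 29]
Tree (level-order array): [25, 3, 26, None, None, None, 45, 29]
In a BST, the LCA of p=26, q=29 is the first node v on the
root-to-leaf path with p <= v <= q (go left if both < v, right if both > v).
Walk from root:
  at 25: both 26 and 29 > 25, go right
  at 26: 26 <= 26 <= 29, this is the LCA
LCA = 26


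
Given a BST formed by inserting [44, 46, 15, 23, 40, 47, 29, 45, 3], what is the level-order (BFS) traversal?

Tree insertion order: [44, 46, 15, 23, 40, 47, 29, 45, 3]
Tree (level-order array): [44, 15, 46, 3, 23, 45, 47, None, None, None, 40, None, None, None, None, 29]
BFS from the root, enqueuing left then right child of each popped node:
  queue [44] -> pop 44, enqueue [15, 46], visited so far: [44]
  queue [15, 46] -> pop 15, enqueue [3, 23], visited so far: [44, 15]
  queue [46, 3, 23] -> pop 46, enqueue [45, 47], visited so far: [44, 15, 46]
  queue [3, 23, 45, 47] -> pop 3, enqueue [none], visited so far: [44, 15, 46, 3]
  queue [23, 45, 47] -> pop 23, enqueue [40], visited so far: [44, 15, 46, 3, 23]
  queue [45, 47, 40] -> pop 45, enqueue [none], visited so far: [44, 15, 46, 3, 23, 45]
  queue [47, 40] -> pop 47, enqueue [none], visited so far: [44, 15, 46, 3, 23, 45, 47]
  queue [40] -> pop 40, enqueue [29], visited so far: [44, 15, 46, 3, 23, 45, 47, 40]
  queue [29] -> pop 29, enqueue [none], visited so far: [44, 15, 46, 3, 23, 45, 47, 40, 29]
Result: [44, 15, 46, 3, 23, 45, 47, 40, 29]


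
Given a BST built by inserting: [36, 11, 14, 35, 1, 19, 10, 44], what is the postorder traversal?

Tree insertion order: [36, 11, 14, 35, 1, 19, 10, 44]
Tree (level-order array): [36, 11, 44, 1, 14, None, None, None, 10, None, 35, None, None, 19]
Postorder traversal: [10, 1, 19, 35, 14, 11, 44, 36]


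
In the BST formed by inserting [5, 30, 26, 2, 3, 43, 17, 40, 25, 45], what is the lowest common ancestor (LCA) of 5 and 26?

Tree insertion order: [5, 30, 26, 2, 3, 43, 17, 40, 25, 45]
Tree (level-order array): [5, 2, 30, None, 3, 26, 43, None, None, 17, None, 40, 45, None, 25]
In a BST, the LCA of p=5, q=26 is the first node v on the
root-to-leaf path with p <= v <= q (go left if both < v, right if both > v).
Walk from root:
  at 5: 5 <= 5 <= 26, this is the LCA
LCA = 5


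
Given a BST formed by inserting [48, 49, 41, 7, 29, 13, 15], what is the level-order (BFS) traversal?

Tree insertion order: [48, 49, 41, 7, 29, 13, 15]
Tree (level-order array): [48, 41, 49, 7, None, None, None, None, 29, 13, None, None, 15]
BFS from the root, enqueuing left then right child of each popped node:
  queue [48] -> pop 48, enqueue [41, 49], visited so far: [48]
  queue [41, 49] -> pop 41, enqueue [7], visited so far: [48, 41]
  queue [49, 7] -> pop 49, enqueue [none], visited so far: [48, 41, 49]
  queue [7] -> pop 7, enqueue [29], visited so far: [48, 41, 49, 7]
  queue [29] -> pop 29, enqueue [13], visited so far: [48, 41, 49, 7, 29]
  queue [13] -> pop 13, enqueue [15], visited so far: [48, 41, 49, 7, 29, 13]
  queue [15] -> pop 15, enqueue [none], visited so far: [48, 41, 49, 7, 29, 13, 15]
Result: [48, 41, 49, 7, 29, 13, 15]


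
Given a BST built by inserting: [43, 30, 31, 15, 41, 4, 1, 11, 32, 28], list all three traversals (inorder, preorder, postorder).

Tree insertion order: [43, 30, 31, 15, 41, 4, 1, 11, 32, 28]
Tree (level-order array): [43, 30, None, 15, 31, 4, 28, None, 41, 1, 11, None, None, 32]
Inorder (L, root, R): [1, 4, 11, 15, 28, 30, 31, 32, 41, 43]
Preorder (root, L, R): [43, 30, 15, 4, 1, 11, 28, 31, 41, 32]
Postorder (L, R, root): [1, 11, 4, 28, 15, 32, 41, 31, 30, 43]


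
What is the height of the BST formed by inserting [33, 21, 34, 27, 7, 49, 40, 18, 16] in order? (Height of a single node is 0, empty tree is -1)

Insertion order: [33, 21, 34, 27, 7, 49, 40, 18, 16]
Tree (level-order array): [33, 21, 34, 7, 27, None, 49, None, 18, None, None, 40, None, 16]
Compute height bottom-up (empty subtree = -1):
  height(16) = 1 + max(-1, -1) = 0
  height(18) = 1 + max(0, -1) = 1
  height(7) = 1 + max(-1, 1) = 2
  height(27) = 1 + max(-1, -1) = 0
  height(21) = 1 + max(2, 0) = 3
  height(40) = 1 + max(-1, -1) = 0
  height(49) = 1 + max(0, -1) = 1
  height(34) = 1 + max(-1, 1) = 2
  height(33) = 1 + max(3, 2) = 4
Height = 4


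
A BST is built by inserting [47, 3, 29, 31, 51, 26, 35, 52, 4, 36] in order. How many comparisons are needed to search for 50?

Search path for 50: 47 -> 51
Found: False
Comparisons: 2


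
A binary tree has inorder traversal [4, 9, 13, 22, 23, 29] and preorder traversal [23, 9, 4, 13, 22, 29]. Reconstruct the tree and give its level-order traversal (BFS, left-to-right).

Inorder:  [4, 9, 13, 22, 23, 29]
Preorder: [23, 9, 4, 13, 22, 29]
Algorithm: preorder visits root first, so consume preorder in order;
for each root, split the current inorder slice at that value into
left-subtree inorder and right-subtree inorder, then recurse.
Recursive splits:
  root=23; inorder splits into left=[4, 9, 13, 22], right=[29]
  root=9; inorder splits into left=[4], right=[13, 22]
  root=4; inorder splits into left=[], right=[]
  root=13; inorder splits into left=[], right=[22]
  root=22; inorder splits into left=[], right=[]
  root=29; inorder splits into left=[], right=[]
Reconstructed level-order: [23, 9, 29, 4, 13, 22]


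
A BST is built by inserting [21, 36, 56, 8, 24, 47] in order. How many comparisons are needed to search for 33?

Search path for 33: 21 -> 36 -> 24
Found: False
Comparisons: 3


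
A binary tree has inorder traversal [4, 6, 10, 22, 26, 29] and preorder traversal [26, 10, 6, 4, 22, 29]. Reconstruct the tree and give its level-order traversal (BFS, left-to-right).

Inorder:  [4, 6, 10, 22, 26, 29]
Preorder: [26, 10, 6, 4, 22, 29]
Algorithm: preorder visits root first, so consume preorder in order;
for each root, split the current inorder slice at that value into
left-subtree inorder and right-subtree inorder, then recurse.
Recursive splits:
  root=26; inorder splits into left=[4, 6, 10, 22], right=[29]
  root=10; inorder splits into left=[4, 6], right=[22]
  root=6; inorder splits into left=[4], right=[]
  root=4; inorder splits into left=[], right=[]
  root=22; inorder splits into left=[], right=[]
  root=29; inorder splits into left=[], right=[]
Reconstructed level-order: [26, 10, 29, 6, 22, 4]


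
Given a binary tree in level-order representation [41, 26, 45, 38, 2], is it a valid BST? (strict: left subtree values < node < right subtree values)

Level-order array: [41, 26, 45, 38, 2]
Validate using subtree bounds (lo, hi): at each node, require lo < value < hi,
then recurse left with hi=value and right with lo=value.
Preorder trace (stopping at first violation):
  at node 41 with bounds (-inf, +inf): OK
  at node 26 with bounds (-inf, 41): OK
  at node 38 with bounds (-inf, 26): VIOLATION
Node 38 violates its bound: not (-inf < 38 < 26).
Result: Not a valid BST


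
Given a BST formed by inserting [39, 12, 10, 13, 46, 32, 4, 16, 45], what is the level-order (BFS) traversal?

Tree insertion order: [39, 12, 10, 13, 46, 32, 4, 16, 45]
Tree (level-order array): [39, 12, 46, 10, 13, 45, None, 4, None, None, 32, None, None, None, None, 16]
BFS from the root, enqueuing left then right child of each popped node:
  queue [39] -> pop 39, enqueue [12, 46], visited so far: [39]
  queue [12, 46] -> pop 12, enqueue [10, 13], visited so far: [39, 12]
  queue [46, 10, 13] -> pop 46, enqueue [45], visited so far: [39, 12, 46]
  queue [10, 13, 45] -> pop 10, enqueue [4], visited so far: [39, 12, 46, 10]
  queue [13, 45, 4] -> pop 13, enqueue [32], visited so far: [39, 12, 46, 10, 13]
  queue [45, 4, 32] -> pop 45, enqueue [none], visited so far: [39, 12, 46, 10, 13, 45]
  queue [4, 32] -> pop 4, enqueue [none], visited so far: [39, 12, 46, 10, 13, 45, 4]
  queue [32] -> pop 32, enqueue [16], visited so far: [39, 12, 46, 10, 13, 45, 4, 32]
  queue [16] -> pop 16, enqueue [none], visited so far: [39, 12, 46, 10, 13, 45, 4, 32, 16]
Result: [39, 12, 46, 10, 13, 45, 4, 32, 16]


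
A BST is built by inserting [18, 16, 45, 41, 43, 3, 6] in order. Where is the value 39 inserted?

Starting tree (level order): [18, 16, 45, 3, None, 41, None, None, 6, None, 43]
Insertion path: 18 -> 45 -> 41
Result: insert 39 as left child of 41
Final tree (level order): [18, 16, 45, 3, None, 41, None, None, 6, 39, 43]


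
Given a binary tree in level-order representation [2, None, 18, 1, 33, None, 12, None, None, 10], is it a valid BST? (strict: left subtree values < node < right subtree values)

Level-order array: [2, None, 18, 1, 33, None, 12, None, None, 10]
Validate using subtree bounds (lo, hi): at each node, require lo < value < hi,
then recurse left with hi=value and right with lo=value.
Preorder trace (stopping at first violation):
  at node 2 with bounds (-inf, +inf): OK
  at node 18 with bounds (2, +inf): OK
  at node 1 with bounds (2, 18): VIOLATION
Node 1 violates its bound: not (2 < 1 < 18).
Result: Not a valid BST


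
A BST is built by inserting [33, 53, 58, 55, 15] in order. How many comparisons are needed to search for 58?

Search path for 58: 33 -> 53 -> 58
Found: True
Comparisons: 3


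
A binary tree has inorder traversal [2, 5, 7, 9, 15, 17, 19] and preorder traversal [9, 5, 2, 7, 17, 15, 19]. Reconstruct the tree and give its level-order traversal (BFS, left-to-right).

Inorder:  [2, 5, 7, 9, 15, 17, 19]
Preorder: [9, 5, 2, 7, 17, 15, 19]
Algorithm: preorder visits root first, so consume preorder in order;
for each root, split the current inorder slice at that value into
left-subtree inorder and right-subtree inorder, then recurse.
Recursive splits:
  root=9; inorder splits into left=[2, 5, 7], right=[15, 17, 19]
  root=5; inorder splits into left=[2], right=[7]
  root=2; inorder splits into left=[], right=[]
  root=7; inorder splits into left=[], right=[]
  root=17; inorder splits into left=[15], right=[19]
  root=15; inorder splits into left=[], right=[]
  root=19; inorder splits into left=[], right=[]
Reconstructed level-order: [9, 5, 17, 2, 7, 15, 19]


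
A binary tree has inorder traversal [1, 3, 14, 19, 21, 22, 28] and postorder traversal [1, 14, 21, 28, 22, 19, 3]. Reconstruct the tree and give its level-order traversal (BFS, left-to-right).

Inorder:   [1, 3, 14, 19, 21, 22, 28]
Postorder: [1, 14, 21, 28, 22, 19, 3]
Algorithm: postorder visits root last, so walk postorder right-to-left;
each value is the root of the current inorder slice — split it at that
value, recurse on the right subtree first, then the left.
Recursive splits:
  root=3; inorder splits into left=[1], right=[14, 19, 21, 22, 28]
  root=19; inorder splits into left=[14], right=[21, 22, 28]
  root=22; inorder splits into left=[21], right=[28]
  root=28; inorder splits into left=[], right=[]
  root=21; inorder splits into left=[], right=[]
  root=14; inorder splits into left=[], right=[]
  root=1; inorder splits into left=[], right=[]
Reconstructed level-order: [3, 1, 19, 14, 22, 21, 28]


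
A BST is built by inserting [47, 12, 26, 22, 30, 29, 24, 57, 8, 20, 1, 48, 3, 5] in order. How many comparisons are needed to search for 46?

Search path for 46: 47 -> 12 -> 26 -> 30
Found: False
Comparisons: 4


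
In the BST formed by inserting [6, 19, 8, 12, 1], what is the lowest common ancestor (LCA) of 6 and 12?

Tree insertion order: [6, 19, 8, 12, 1]
Tree (level-order array): [6, 1, 19, None, None, 8, None, None, 12]
In a BST, the LCA of p=6, q=12 is the first node v on the
root-to-leaf path with p <= v <= q (go left if both < v, right if both > v).
Walk from root:
  at 6: 6 <= 6 <= 12, this is the LCA
LCA = 6


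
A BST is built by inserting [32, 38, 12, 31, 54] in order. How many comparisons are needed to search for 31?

Search path for 31: 32 -> 12 -> 31
Found: True
Comparisons: 3


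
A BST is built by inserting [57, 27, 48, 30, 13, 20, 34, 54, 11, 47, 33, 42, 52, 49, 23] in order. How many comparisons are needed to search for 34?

Search path for 34: 57 -> 27 -> 48 -> 30 -> 34
Found: True
Comparisons: 5


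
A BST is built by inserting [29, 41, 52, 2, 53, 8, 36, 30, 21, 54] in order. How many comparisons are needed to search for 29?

Search path for 29: 29
Found: True
Comparisons: 1


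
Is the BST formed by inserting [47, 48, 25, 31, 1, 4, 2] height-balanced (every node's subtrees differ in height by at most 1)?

Tree (level-order array): [47, 25, 48, 1, 31, None, None, None, 4, None, None, 2]
Definition: a tree is height-balanced if, at every node, |h(left) - h(right)| <= 1 (empty subtree has height -1).
Bottom-up per-node check:
  node 2: h_left=-1, h_right=-1, diff=0 [OK], height=0
  node 4: h_left=0, h_right=-1, diff=1 [OK], height=1
  node 1: h_left=-1, h_right=1, diff=2 [FAIL (|-1-1|=2 > 1)], height=2
  node 31: h_left=-1, h_right=-1, diff=0 [OK], height=0
  node 25: h_left=2, h_right=0, diff=2 [FAIL (|2-0|=2 > 1)], height=3
  node 48: h_left=-1, h_right=-1, diff=0 [OK], height=0
  node 47: h_left=3, h_right=0, diff=3 [FAIL (|3-0|=3 > 1)], height=4
Node 1 violates the condition: |-1 - 1| = 2 > 1.
Result: Not balanced


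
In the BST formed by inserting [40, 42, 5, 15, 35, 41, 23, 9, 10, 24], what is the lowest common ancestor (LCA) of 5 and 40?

Tree insertion order: [40, 42, 5, 15, 35, 41, 23, 9, 10, 24]
Tree (level-order array): [40, 5, 42, None, 15, 41, None, 9, 35, None, None, None, 10, 23, None, None, None, None, 24]
In a BST, the LCA of p=5, q=40 is the first node v on the
root-to-leaf path with p <= v <= q (go left if both < v, right if both > v).
Walk from root:
  at 40: 5 <= 40 <= 40, this is the LCA
LCA = 40


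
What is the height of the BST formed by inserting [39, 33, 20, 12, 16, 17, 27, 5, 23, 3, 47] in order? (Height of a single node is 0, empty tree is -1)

Insertion order: [39, 33, 20, 12, 16, 17, 27, 5, 23, 3, 47]
Tree (level-order array): [39, 33, 47, 20, None, None, None, 12, 27, 5, 16, 23, None, 3, None, None, 17]
Compute height bottom-up (empty subtree = -1):
  height(3) = 1 + max(-1, -1) = 0
  height(5) = 1 + max(0, -1) = 1
  height(17) = 1 + max(-1, -1) = 0
  height(16) = 1 + max(-1, 0) = 1
  height(12) = 1 + max(1, 1) = 2
  height(23) = 1 + max(-1, -1) = 0
  height(27) = 1 + max(0, -1) = 1
  height(20) = 1 + max(2, 1) = 3
  height(33) = 1 + max(3, -1) = 4
  height(47) = 1 + max(-1, -1) = 0
  height(39) = 1 + max(4, 0) = 5
Height = 5


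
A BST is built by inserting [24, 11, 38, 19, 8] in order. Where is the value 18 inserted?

Starting tree (level order): [24, 11, 38, 8, 19]
Insertion path: 24 -> 11 -> 19
Result: insert 18 as left child of 19
Final tree (level order): [24, 11, 38, 8, 19, None, None, None, None, 18]


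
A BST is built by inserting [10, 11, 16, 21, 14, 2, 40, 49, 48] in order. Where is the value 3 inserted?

Starting tree (level order): [10, 2, 11, None, None, None, 16, 14, 21, None, None, None, 40, None, 49, 48]
Insertion path: 10 -> 2
Result: insert 3 as right child of 2
Final tree (level order): [10, 2, 11, None, 3, None, 16, None, None, 14, 21, None, None, None, 40, None, 49, 48]


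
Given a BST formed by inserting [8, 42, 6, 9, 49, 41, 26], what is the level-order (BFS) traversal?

Tree insertion order: [8, 42, 6, 9, 49, 41, 26]
Tree (level-order array): [8, 6, 42, None, None, 9, 49, None, 41, None, None, 26]
BFS from the root, enqueuing left then right child of each popped node:
  queue [8] -> pop 8, enqueue [6, 42], visited so far: [8]
  queue [6, 42] -> pop 6, enqueue [none], visited so far: [8, 6]
  queue [42] -> pop 42, enqueue [9, 49], visited so far: [8, 6, 42]
  queue [9, 49] -> pop 9, enqueue [41], visited so far: [8, 6, 42, 9]
  queue [49, 41] -> pop 49, enqueue [none], visited so far: [8, 6, 42, 9, 49]
  queue [41] -> pop 41, enqueue [26], visited so far: [8, 6, 42, 9, 49, 41]
  queue [26] -> pop 26, enqueue [none], visited so far: [8, 6, 42, 9, 49, 41, 26]
Result: [8, 6, 42, 9, 49, 41, 26]


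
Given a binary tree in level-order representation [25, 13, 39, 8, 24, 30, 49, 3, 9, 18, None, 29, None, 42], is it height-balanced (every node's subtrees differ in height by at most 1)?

Tree (level-order array): [25, 13, 39, 8, 24, 30, 49, 3, 9, 18, None, 29, None, 42]
Definition: a tree is height-balanced if, at every node, |h(left) - h(right)| <= 1 (empty subtree has height -1).
Bottom-up per-node check:
  node 3: h_left=-1, h_right=-1, diff=0 [OK], height=0
  node 9: h_left=-1, h_right=-1, diff=0 [OK], height=0
  node 8: h_left=0, h_right=0, diff=0 [OK], height=1
  node 18: h_left=-1, h_right=-1, diff=0 [OK], height=0
  node 24: h_left=0, h_right=-1, diff=1 [OK], height=1
  node 13: h_left=1, h_right=1, diff=0 [OK], height=2
  node 29: h_left=-1, h_right=-1, diff=0 [OK], height=0
  node 30: h_left=0, h_right=-1, diff=1 [OK], height=1
  node 42: h_left=-1, h_right=-1, diff=0 [OK], height=0
  node 49: h_left=0, h_right=-1, diff=1 [OK], height=1
  node 39: h_left=1, h_right=1, diff=0 [OK], height=2
  node 25: h_left=2, h_right=2, diff=0 [OK], height=3
All nodes satisfy the balance condition.
Result: Balanced


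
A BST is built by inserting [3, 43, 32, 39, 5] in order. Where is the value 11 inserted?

Starting tree (level order): [3, None, 43, 32, None, 5, 39]
Insertion path: 3 -> 43 -> 32 -> 5
Result: insert 11 as right child of 5
Final tree (level order): [3, None, 43, 32, None, 5, 39, None, 11]
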